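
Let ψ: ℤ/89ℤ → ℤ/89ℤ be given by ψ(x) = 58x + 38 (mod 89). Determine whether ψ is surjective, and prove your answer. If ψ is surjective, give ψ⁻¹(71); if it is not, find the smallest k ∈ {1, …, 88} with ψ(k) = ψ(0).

Since gcd(58, 89) = 1, 58 is invertible modulo 89. Euclid's algorithm: 89 = 1·58 + 31, 58 = 1·31 + 27, 31 = 1·27 + 4, 27 = 6·4 + 3, 4 = 1·3 + 1; back-substituting gives 1 = 66·58 − 43·89, so 58⁻¹ ≡ 66 (mod 89).
Then y ↦ 66(y − 38) is a two-sided inverse to ψ, so every y ∈ ℤ/89ℤ has a preimage.
Hence ψ is surjective.
Since ψ is surjective, we find ψ⁻¹(71): we need 58x ≡ 71 − 38 ≡ 33 (mod 89). Using 58⁻¹ = 66: x ≡ 66·33 = 2178 = 24·89 + 42, so x = 42.
Check: ψ(42) = 58·42 + 38 = 2474 = 27·89 + 71 ≡ 71 (mod 89).

42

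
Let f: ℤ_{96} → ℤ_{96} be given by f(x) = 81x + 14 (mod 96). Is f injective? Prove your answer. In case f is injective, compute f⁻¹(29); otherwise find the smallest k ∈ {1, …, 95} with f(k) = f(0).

We have gcd(81, 96) = 3 > 1. Taking a = 0 and b = 32: f(0) = 14 and f(32) = 81·32 + 14 = 2606 ≡ 14 (mod 96).
So f(0) = f(32) while 0 ≠ 32, thus f is not injective.
Since f is not injective, we find the least positive k with f(k) = f(0): this means 81k ≡ 0 (mod 96), i.e. 96 ∣ 81k. Since gcd(81, 96) = 3, dividing through by 3 this holds exactly when 32 ∣ 27k, and as gcd(27, 32) = 1, exactly when 32 ∣ k.
The smallest positive such k is 32.

32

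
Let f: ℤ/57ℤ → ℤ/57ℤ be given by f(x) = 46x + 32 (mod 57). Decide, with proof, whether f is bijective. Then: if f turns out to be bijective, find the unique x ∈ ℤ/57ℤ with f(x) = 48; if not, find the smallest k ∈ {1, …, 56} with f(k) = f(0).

40

Recall: f is injective when f(s) = f(t) forces s = t.
If f(s) = f(t), then 46s ≡ 46t (mod 57). Because gcd(46, 57) = 1, we may cancel 46 to get s ≡ t (mod 57).
We now compute 46⁻¹ mod 57 explicitly. Euclid's algorithm: 57 = 1·46 + 11, 46 = 4·11 + 2, 11 = 5·2 + 1; back-substituting gives 1 = 31·46 − 25·57, so 46⁻¹ ≡ 31 (mod 57).
For any y ∈ ℤ/57ℤ, x = 31(y − 32) mod 57 satisfies f(x) = 46·31(y − 32) + 32 ≡ y (since 46·31 ≡ 1 mod 57). So every y has a preimage.
Therefore f is bijective.
Since f is bijective, we compute f⁻¹(48): solve 46x + 32 ≡ 48 (mod 57), i.e. 46x ≡ 16 (mod 57).
Multiplying by 46⁻¹ = 31 gives x ≡ 31·16 = 496 = 8·57 + 40 ≡ 40 (mod 57).
Check: f(40) = 46·40 + 32 = 1872 = 32·57 + 48 ≡ 48 (mod 57).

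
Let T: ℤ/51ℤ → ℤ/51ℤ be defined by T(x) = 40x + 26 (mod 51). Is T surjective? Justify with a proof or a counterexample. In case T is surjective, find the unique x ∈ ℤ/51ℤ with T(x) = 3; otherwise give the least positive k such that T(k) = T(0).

16

Since gcd(40, 51) = 1, 40 is invertible modulo 51. Euclid's algorithm: 51 = 1·40 + 11, 40 = 3·11 + 7, 11 = 1·7 + 4, 7 = 1·4 + 3, 4 = 1·3 + 1; back-substituting gives 1 = 37·40 − 29·51, so 40⁻¹ ≡ 37 (mod 51).
Then y ↦ 37(y − 26) is a two-sided inverse to T, so every y ∈ ℤ/51ℤ has a preimage.
Hence T is surjective.
Since T is surjective, we find T⁻¹(3): we need 40x ≡ 3 − 26 ≡ 28 (mod 51). Using 40⁻¹ = 37: x ≡ 37·28 = 1036 = 20·51 + 16, so x = 16.
Check: T(16) = 40·16 + 26 = 666 = 13·51 + 3 ≡ 3 (mod 51).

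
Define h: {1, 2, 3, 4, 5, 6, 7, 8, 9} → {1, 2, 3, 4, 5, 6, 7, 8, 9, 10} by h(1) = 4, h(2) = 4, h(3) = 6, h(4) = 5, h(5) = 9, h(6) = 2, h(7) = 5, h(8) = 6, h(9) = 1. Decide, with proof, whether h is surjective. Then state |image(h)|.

6

No element maps to 3, so h is not surjective.
The image of h is {1, 2, 4, 5, 6, 9}, which has 6 elements.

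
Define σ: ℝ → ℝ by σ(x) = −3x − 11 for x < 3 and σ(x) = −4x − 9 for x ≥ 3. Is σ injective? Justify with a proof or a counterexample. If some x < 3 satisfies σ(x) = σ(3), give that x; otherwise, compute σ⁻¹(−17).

Both pieces are strictly decreasing (slopes −3 and −4), so each is injective on its own interval.
The left piece maps (−∞, 3) onto (−20, ∞); the right piece maps [3, ∞) onto (−∞, −21].
These images are disjoint, so no value is attained by both pieces. Thus σ is injective.
Because the two images are disjoint, no x < 3 has σ(x) = σ(3), so we compute σ⁻¹(−17): −17 lies in (−20, ∞), so solve −3x − 11 = −17: x = (−17 + 11)/(−3) = 2.

2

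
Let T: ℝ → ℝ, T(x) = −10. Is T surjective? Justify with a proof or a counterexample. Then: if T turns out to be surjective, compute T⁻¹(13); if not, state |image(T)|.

1

T(x) = −10 for all x, so −9 has no preimage and T is not surjective.
Since T is not surjective, we state |image(T)|: the image of T is {−10}, which has 1 element.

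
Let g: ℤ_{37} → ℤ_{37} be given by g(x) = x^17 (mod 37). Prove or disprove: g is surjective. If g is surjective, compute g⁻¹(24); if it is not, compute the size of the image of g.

20

Since 37 is prime, the nonzero elements of ℤ_{37} form a cyclic group of order 36.
As gcd(17, 36) = 1, raising to the 17th power is a bijection on this group: if s^17 ≡ t^17 then (st^{−1})^17 = 1, and the only element of order dividing gcd(17, 36) = 1 is 1, so s = t.
With g(0) = 0 this makes g injective on all of ℤ_{37}, hence bijective (finite equal-size domain and codomain). In particular g is surjective.
Since g is surjective, we find the preimage of 24. The inverse of x ↦ x^17 on (ℤ_{37})^× is x ↦ x^17, because 17·17 = 289 = 8·36 + 1 ≡ 1 (mod 36) and x^{36} = 1 for x ≠ 0 (Fermat). So g⁻¹(24) = 24^17 mod 37.
Repeated squaring mod 37: 24^1 ≡ 24, 24^2 ≡ 24² = 576 ≡ 21, 24^4 ≡ 21² = 441 ≡ 34, 24^8 ≡ 34² = 1156 ≡ 9, 24^16 ≡ 9² = 81 ≡ 7. Since 17 = 16 + 1, 24^17 ≡ 7·24: 7·24 = 168 ≡ 20. So 24^17 ≡ 20 (mod 37).
Hence g⁻¹(24) = 20.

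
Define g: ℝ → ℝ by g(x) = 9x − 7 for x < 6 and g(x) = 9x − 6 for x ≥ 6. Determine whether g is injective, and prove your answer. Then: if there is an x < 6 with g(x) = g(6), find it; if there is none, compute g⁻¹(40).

47/9

Both pieces are strictly increasing (slopes 9 and 9), so each is injective on its own interval.
The left piece maps (−∞, 6) onto (−∞, 47); the right piece maps [6, ∞) onto [48, ∞).
These images are disjoint, so no value is attained by both pieces. Therefore g is injective.
Because the two images are disjoint, no x < 6 has g(x) = g(6), so we compute g⁻¹(40): 40 lies in (−∞, 47), so solve 9x − 7 = 40: x = (40 + 7)/9 = 47/9.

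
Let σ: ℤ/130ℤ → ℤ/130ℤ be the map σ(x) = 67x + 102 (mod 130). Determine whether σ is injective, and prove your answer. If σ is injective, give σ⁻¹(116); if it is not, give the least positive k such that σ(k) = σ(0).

72

Recall: σ is injective when σ(s) = σ(t) forces s = t.
Suppose σ(s) = σ(t) in ℤ/130ℤ. Then 67s + 102 ≡ 67t + 102 (mod 130), thus 67(s − t) ≡ 0 (mod 130).
Since gcd(67, 130) = 1, 67 is invertible modulo 130, so s − t ≡ 0 (mod 130), i.e. s = t.
So σ is injective.
We now compute 67⁻¹ mod 130 explicitly. Euclid's algorithm: 130 = 1·67 + 63, 67 = 1·63 + 4, 63 = 15·4 + 3, 4 = 1·3 + 1; back-substituting gives 1 = 33·67 − 17·130, so 67⁻¹ ≡ 33 (mod 130).
Since σ is injective, we find σ⁻¹(116): we need 67x ≡ 116 − 102 ≡ 14 (mod 130). Using 67⁻¹ = 33: x ≡ 33·14 = 462 = 3·130 + 72, so x = 72.
Check: σ(72) = 67·72 + 102 = 4926 = 37·130 + 116 ≡ 116 (mod 130).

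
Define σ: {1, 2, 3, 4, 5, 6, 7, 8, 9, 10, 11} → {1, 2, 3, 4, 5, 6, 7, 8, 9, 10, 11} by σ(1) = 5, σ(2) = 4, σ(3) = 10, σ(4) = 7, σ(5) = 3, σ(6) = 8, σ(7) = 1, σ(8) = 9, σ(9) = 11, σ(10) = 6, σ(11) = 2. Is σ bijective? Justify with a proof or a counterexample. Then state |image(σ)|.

The values 5, 4, 10, 7, 3, 8, 1, 9, 11, 6, 2 are a permutation of {1, 2, 3, 4, 5, 6, 7, 8, 9, 10, 11}: each element appears exactly once.
So σ is injective and surjective, hence bijective.
The image of σ is {1, 2, 3, 4, 5, 6, 7, 8, 9, 10, 11}, which has 11 elements.

11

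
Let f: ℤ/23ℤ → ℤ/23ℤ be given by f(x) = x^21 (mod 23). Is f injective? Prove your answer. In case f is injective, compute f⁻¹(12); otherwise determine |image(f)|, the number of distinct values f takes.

2

Since 23 is prime, the nonzero elements of ℤ/23ℤ form a cyclic group of order 22.
As gcd(21, 22) = 1, raising to the 21st power is a bijection on this group: if s^21 ≡ t^21 then (st^{−1})^21 = 1, and the only element of order dividing gcd(21, 22) = 1 is 1, so s = t.
With f(0) = 0 this makes f injective on all of ℤ/23ℤ, hence bijective (finite equal-size domain and codomain). In particular f is injective.
Since f is injective, we find the preimage of 12. The inverse of x ↦ x^21 on (ℤ/23ℤ)^× is x ↦ x^21, because 21·21 = 441 = 20·22 + 1 ≡ 1 (mod 22) and x^{22} = 1 for x ≠ 0 (Fermat). So f⁻¹(12) = 12^21 mod 23.
Repeated squaring mod 23: 12^1 ≡ 12, 12^2 ≡ 12² = 144 ≡ 6, 12^4 ≡ 6² = 36 ≡ 13, 12^8 ≡ 13² = 169 ≡ 8, 12^16 ≡ 8² = 64 ≡ 18. Since 21 = 16 + 4 + 1, 12^21 ≡ 18·13·12: 18·13 = 234 ≡ 4, then 4·12 = 48 ≡ 2. So 12^21 ≡ 2 (mod 23).
Hence f⁻¹(12) = 2.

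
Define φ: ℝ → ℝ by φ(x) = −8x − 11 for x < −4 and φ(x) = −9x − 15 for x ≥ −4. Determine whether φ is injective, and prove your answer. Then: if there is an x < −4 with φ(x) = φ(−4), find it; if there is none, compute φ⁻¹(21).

Both pieces are strictly decreasing (slopes −8 and −9), so each is injective on its own interval.
The left piece maps (−∞, −4) onto (21, ∞); the right piece maps [−4, ∞) onto (−∞, 21].
These images are disjoint, so no value is attained by both pieces. Hence φ is injective.
Because the two images are disjoint, no x < −4 has φ(x) = φ(−4), so we compute φ⁻¹(21): 21 lies in (−∞, 21], so solve −9x − 15 = 21: x = (21 + 15)/(−9) = −4.

-4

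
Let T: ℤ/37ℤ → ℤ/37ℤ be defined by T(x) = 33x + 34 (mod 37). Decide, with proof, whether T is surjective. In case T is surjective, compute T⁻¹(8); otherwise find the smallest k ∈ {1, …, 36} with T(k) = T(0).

Recall: T is surjective if every y in the codomain equals T(x) for some x in the domain.
Since gcd(33, 37) = 1, 33 is invertible modulo 37. Euclid's algorithm: 37 = 1·33 + 4, 33 = 8·4 + 1; back-substituting gives 1 = 9·33 − 8·37, so 33⁻¹ ≡ 9 (mod 37).
Then y ↦ 9(y − 34) is a two-sided inverse to T, so every y ∈ ℤ/37ℤ has a preimage.
Therefore T is surjective.
Since T is surjective, we compute T⁻¹(8): solve 33x + 34 ≡ 8 (mod 37), i.e. 33x ≡ 11 (mod 37).
Multiplying by 33⁻¹ = 9 gives x ≡ 9·11 = 99 = 2·37 + 25 ≡ 25 (mod 37).
Check: T(25) = 33·25 + 34 = 859 = 23·37 + 8 ≡ 8 (mod 37).

25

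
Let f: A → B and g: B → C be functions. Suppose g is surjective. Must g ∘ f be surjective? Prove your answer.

No. Take A = {1}, B = C = {1, 2, 3, 4, 5, 6}, f(1) = 1, and g = identity (surjective).
Then (g ∘ f)(1) = 1, and 6 ∈ C has no preimage under g ∘ f, so g ∘ f is not surjective.

not surjective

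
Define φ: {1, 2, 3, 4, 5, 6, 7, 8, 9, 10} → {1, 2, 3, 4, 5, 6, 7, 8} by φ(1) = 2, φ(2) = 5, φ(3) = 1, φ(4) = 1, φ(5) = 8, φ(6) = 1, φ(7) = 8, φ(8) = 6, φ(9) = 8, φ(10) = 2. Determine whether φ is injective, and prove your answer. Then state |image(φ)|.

φ(3) = 1 = φ(4) with 3 ≠ 4, so φ is not injective.
The image of φ is {1, 2, 5, 6, 8}, which has 5 elements.

5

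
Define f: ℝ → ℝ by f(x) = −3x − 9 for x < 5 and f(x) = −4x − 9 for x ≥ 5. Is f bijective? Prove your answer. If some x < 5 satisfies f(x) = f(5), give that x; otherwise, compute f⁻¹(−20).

11/3

Both pieces are strictly decreasing (slopes −3 and −4), so each is injective on its own interval.
The left piece maps (−∞, 5) onto (−24, ∞); the right piece maps [5, ∞) onto (−∞, −29].
The images leave a gap (−24 has no preimage), so f is not surjective, hence not bijective.
Because the two images are disjoint, no x < 5 has f(x) = f(5), so we compute f⁻¹(−20): −20 lies in (−24, ∞), so solve −3x − 9 = −20: x = (−20 + 9)/(−3) = 11/3.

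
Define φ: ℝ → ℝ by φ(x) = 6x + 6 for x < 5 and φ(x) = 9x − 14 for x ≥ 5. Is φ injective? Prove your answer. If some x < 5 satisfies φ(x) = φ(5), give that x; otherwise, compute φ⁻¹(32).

25/6

Both pieces are strictly increasing (slopes 6 and 9), so each is injective on its own interval.
The left piece maps (−∞, 5) onto (−∞, 36); the right piece maps [5, ∞) onto [31, ∞).
These images overlap. In particular φ(5) = 31 (right piece), and solving 6x + 6 = 31 on the left piece gives x = 25/6 < 5.
So φ(25/6) = φ(5) with 25/6 ≠ 5, and φ is not injective. This x = 25/6 is the requested value below 5.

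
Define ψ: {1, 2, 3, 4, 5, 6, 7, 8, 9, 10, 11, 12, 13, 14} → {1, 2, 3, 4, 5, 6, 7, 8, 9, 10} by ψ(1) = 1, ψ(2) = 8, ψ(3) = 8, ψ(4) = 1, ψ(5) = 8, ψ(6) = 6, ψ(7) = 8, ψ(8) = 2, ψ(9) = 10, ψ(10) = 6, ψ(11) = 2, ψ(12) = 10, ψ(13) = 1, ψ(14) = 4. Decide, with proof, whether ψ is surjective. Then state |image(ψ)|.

No element maps to 3, so ψ is not surjective.
The image of ψ is {1, 2, 4, 6, 8, 10}, which has 6 elements.

6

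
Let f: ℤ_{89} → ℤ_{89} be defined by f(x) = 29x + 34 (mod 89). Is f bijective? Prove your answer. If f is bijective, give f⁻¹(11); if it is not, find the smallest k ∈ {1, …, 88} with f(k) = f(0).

79

If f(u) = f(v), then 29u ≡ 29v (mod 89). Because gcd(29, 89) = 1, we may cancel 29 to get u ≡ v (mod 89).
We now compute 29⁻¹ mod 89 explicitly. Euclid's algorithm: 89 = 3·29 + 2, 29 = 14·2 + 1; back-substituting gives 1 = 43·29 − 14·89, so 29⁻¹ ≡ 43 (mod 89).
For any y ∈ ℤ_{89}, x = 43(y − 34) mod 89 satisfies f(x) = 29·43(y − 34) + 34 ≡ y (since 29·43 ≡ 1 mod 89). So every y has a preimage.
So f is bijective.
Since f is bijective, we find f⁻¹(11): we need 29x ≡ 11 − 34 ≡ 66 (mod 89). Using 29⁻¹ = 43: x ≡ 43·66 = 2838 = 31·89 + 79, so x = 79.
Check: f(79) = 29·79 + 34 = 2325 = 26·89 + 11 ≡ 11 (mod 89).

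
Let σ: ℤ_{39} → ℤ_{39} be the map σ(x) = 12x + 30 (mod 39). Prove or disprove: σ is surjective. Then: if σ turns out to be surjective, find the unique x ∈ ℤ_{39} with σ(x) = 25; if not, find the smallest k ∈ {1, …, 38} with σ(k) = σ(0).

By definition, surjectivity means every element of the codomain has a preimage under σ.
Since gcd(12, 39) = 3, we have 12x ≡ 0 (mod 3) for all x, so σ(x) ≡ 0 (mod 3).
But 1 ≢ 0 (mod 3), so 1 ∈ ℤ_{39} has no preimage. Thus σ is not surjective.
Since σ is not surjective, we find the least positive k with σ(k) = σ(0): this means 12k ≡ 0 (mod 39), i.e. 39 ∣ 12k. Since gcd(12, 39) = 3, dividing through by 3 this holds exactly when 13 ∣ 4k, and as gcd(4, 13) = 1, exactly when 13 ∣ k.
The smallest positive such k is 13.

13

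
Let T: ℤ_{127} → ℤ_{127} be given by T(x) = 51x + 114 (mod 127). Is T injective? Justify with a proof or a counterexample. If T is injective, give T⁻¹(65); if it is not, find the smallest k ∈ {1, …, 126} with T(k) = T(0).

9

Recall: T is injective if T(u) = T(v) implies u = v.
If T(u) = T(v), then 51u ≡ 51v (mod 127). Because gcd(51, 127) = 1, we may cancel 51 to get u ≡ v (mod 127).
Therefore T is injective.
We now compute 51⁻¹ mod 127 explicitly. Euclid's algorithm: 127 = 2·51 + 25, 51 = 2·25 + 1; back-substituting gives 1 = 5·51 − 2·127, so 51⁻¹ ≡ 5 (mod 127).
Since T is injective, we compute T⁻¹(65): solve 51x + 114 ≡ 65 (mod 127), i.e. 51x ≡ 78 (mod 127).
Multiplying by 51⁻¹ = 5 gives x ≡ 5·78 = 390 = 3·127 + 9 ≡ 9 (mod 127).
Check: T(9) = 51·9 + 114 = 573 = 4·127 + 65 ≡ 65 (mod 127).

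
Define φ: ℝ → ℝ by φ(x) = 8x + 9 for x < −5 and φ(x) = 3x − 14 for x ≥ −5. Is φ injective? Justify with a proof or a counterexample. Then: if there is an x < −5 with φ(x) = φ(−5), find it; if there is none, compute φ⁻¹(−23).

Both pieces are strictly increasing (slopes 8 and 3), so each is injective on its own interval.
The left piece maps (−∞, −5) onto (−∞, −31); the right piece maps [−5, ∞) onto [−29, ∞).
These images are disjoint, so no value is attained by both pieces. Therefore φ is injective.
Because the two images are disjoint, no x < −5 has φ(x) = φ(−5), so we compute φ⁻¹(−23): −23 lies in [−29, ∞), so solve 3x − 14 = −23: x = (−23 + 14)/3 = −3.

-3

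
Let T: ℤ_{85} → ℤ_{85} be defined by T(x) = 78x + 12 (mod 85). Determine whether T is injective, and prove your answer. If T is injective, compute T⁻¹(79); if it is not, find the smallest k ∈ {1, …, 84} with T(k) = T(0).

39

Recall that T is injective when T(a) = T(b) forces a = b.
Suppose T(a) = T(b) in ℤ_{85}. Then 78a + 12 ≡ 78b + 12 (mod 85), therefore 78(a − b) ≡ 0 (mod 85).
Since gcd(78, 85) = 1, 78 is invertible modulo 85, so a − b ≡ 0 (mod 85), i.e. a = b.
Thus T is injective.
We now compute 78⁻¹ mod 85 explicitly. Euclid's algorithm: 85 = 1·78 + 7, 78 = 11·7 + 1; back-substituting gives 1 = 12·78 − 11·85, so 78⁻¹ ≡ 12 (mod 85).
Since T is injective, we compute T⁻¹(79): solve 78x + 12 ≡ 79 (mod 85), i.e. 78x ≡ 67 (mod 85).
Multiplying by 78⁻¹ = 12 gives x ≡ 12·67 = 804 = 9·85 + 39 ≡ 39 (mod 85).
Check: T(39) = 78·39 + 12 = 3054 = 35·85 + 79 ≡ 79 (mod 85).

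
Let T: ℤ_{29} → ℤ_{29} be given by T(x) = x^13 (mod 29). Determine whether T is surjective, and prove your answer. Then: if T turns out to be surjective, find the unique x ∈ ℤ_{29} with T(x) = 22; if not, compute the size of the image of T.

4

Since 29 is prime, the nonzero elements of ℤ_{29} form a cyclic group of order 28.
As gcd(13, 28) = 1, raising to the 13th power is a bijection on this group: if x_1^13 ≡ x_2^13 then (x_1x_2^{−1})^13 = 1, and the only element of order dividing gcd(13, 28) = 1 is 1, so x_1 = x_2.
With T(0) = 0 this makes T injective on all of ℤ_{29}, hence bijective (finite equal-size domain and codomain). In particular T is surjective.
Since T is surjective, we find the preimage of 22. The inverse of x ↦ x^13 on (ℤ_{29})^× is x ↦ x^13, because 13·13 = 169 = 6·28 + 1 ≡ 1 (mod 28) and x^{28} = 1 for x ≠ 0 (Fermat). So T⁻¹(22) = 22^13 mod 29.
Repeated squaring mod 29: 22^1 ≡ 22, 22^2 ≡ 22² = 484 ≡ 20, 22^4 ≡ 20² = 400 ≡ 23, 22^8 ≡ 23² = 529 ≡ 7. Since 13 = 8 + 4 + 1, 22^13 ≡ 7·23·22: 7·23 = 161 ≡ 16, then 16·22 = 352 ≡ 4. So 22^13 ≡ 4 (mod 29).
Hence T⁻¹(22) = 4.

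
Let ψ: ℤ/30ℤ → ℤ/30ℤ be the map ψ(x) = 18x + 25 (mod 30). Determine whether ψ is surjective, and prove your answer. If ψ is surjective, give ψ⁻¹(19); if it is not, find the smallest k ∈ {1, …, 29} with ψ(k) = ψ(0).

5

Since gcd(18, 30) = 6, we have 18x ≡ 0 (mod 6) for all x, so ψ(x) ≡ 1 (mod 6).
But 0 ≢ 1 (mod 6), so 0 ∈ ℤ/30ℤ has no preimage. Hence ψ is not surjective.
Since ψ is not surjective, we find the least positive k with ψ(k) = ψ(0): this means 18k ≡ 0 (mod 30), i.e. 30 ∣ 18k. Since gcd(18, 30) = 6, dividing through by 6 this holds exactly when 5 ∣ 3k, and as gcd(3, 5) = 1, exactly when 5 ∣ k.
The smallest positive such k is 5.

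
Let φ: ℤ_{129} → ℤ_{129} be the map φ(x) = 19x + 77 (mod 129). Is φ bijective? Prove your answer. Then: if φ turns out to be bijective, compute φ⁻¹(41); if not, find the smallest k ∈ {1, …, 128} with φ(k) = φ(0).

If φ(s) = φ(t), then 19s ≡ 19t (mod 129). Because gcd(19, 129) = 1, we may cancel 19 to get s ≡ t (mod 129).
We now compute 19⁻¹ mod 129 explicitly. Euclid's algorithm: 129 = 6·19 + 15, 19 = 1·15 + 4, 15 = 3·4 + 3, 4 = 1·3 + 1; back-substituting gives 1 = 34·19 − 5·129, so 19⁻¹ ≡ 34 (mod 129).
Then y ↦ 34(y − 77) is a two-sided inverse to φ, so every y ∈ ℤ_{129} has a preimage.
Thus φ is bijective.
Since φ is bijective, we find φ⁻¹(41): we need 19x ≡ 41 − 77 ≡ 93 (mod 129). Using 19⁻¹ = 34: x ≡ 34·93 = 3162 = 24·129 + 66, so x = 66.
Check: φ(66) = 19·66 + 77 = 1331 = 10·129 + 41 ≡ 41 (mod 129).

66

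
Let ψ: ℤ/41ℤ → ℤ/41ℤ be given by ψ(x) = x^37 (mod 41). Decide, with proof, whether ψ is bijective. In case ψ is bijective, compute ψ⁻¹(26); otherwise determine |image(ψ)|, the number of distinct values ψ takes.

35

Since 41 is prime, the nonzero elements of ℤ/41ℤ form a cyclic group of order 40.
As gcd(37, 40) = 1, raising to the 37th power is a bijection on this group: if u^37 ≡ v^37 then (uv^{−1})^37 = 1, and the only element of order dividing gcd(37, 40) = 1 is 1, so u = v.
With ψ(0) = 0 this makes ψ injective on all of ℤ/41ℤ, hence bijective (finite equal-size domain and codomain). In particular ψ is bijective.
Since ψ is bijective, we find the preimage of 26. The inverse of x ↦ x^37 on (ℤ/41ℤ)^× is x ↦ x^13, because 37·13 = 481 = 12·40 + 1 ≡ 1 (mod 40) and x^{40} = 1 for x ≠ 0 (Fermat). So ψ⁻¹(26) = 26^13 mod 41.
Repeated squaring mod 41: 26^1 ≡ 26, 26^2 ≡ 26² = 676 ≡ 20, 26^4 ≡ 20² = 400 ≡ 31, 26^8 ≡ 31² = 961 ≡ 18. Since 13 = 8 + 4 + 1, 26^13 ≡ 18·31·26: 18·31 = 558 ≡ 25, then 25·26 = 650 ≡ 35. So 26^13 ≡ 35 (mod 41).
Hence ψ⁻¹(26) = 35.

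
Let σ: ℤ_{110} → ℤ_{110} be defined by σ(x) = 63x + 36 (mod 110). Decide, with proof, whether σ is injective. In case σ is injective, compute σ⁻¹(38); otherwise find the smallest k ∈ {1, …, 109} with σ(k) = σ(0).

Suppose σ(a) = σ(b) in ℤ_{110}. Then 63a + 36 ≡ 63b + 36 (mod 110), so 63(a − b) ≡ 0 (mod 110).
Since gcd(63, 110) = 1, 63 is invertible modulo 110, therefore a − b ≡ 0 (mod 110), i.e. a = b.
Hence σ is injective.
We now compute 63⁻¹ mod 110 explicitly. Euclid's algorithm: 110 = 1·63 + 47, 63 = 1·47 + 16, 47 = 2·16 + 15, 16 = 1·15 + 1; back-substituting gives 1 = 7·63 − 4·110, so 63⁻¹ ≡ 7 (mod 110).
Since σ is injective, we compute σ⁻¹(38): solve 63x + 36 ≡ 38 (mod 110), i.e. 63x ≡ 2 (mod 110).
Multiplying by 63⁻¹ = 7 gives x ≡ 7·2 = 14 ≡ 14 (mod 110).
Check: σ(14) = 63·14 + 36 = 918 = 8·110 + 38 ≡ 38 (mod 110).

14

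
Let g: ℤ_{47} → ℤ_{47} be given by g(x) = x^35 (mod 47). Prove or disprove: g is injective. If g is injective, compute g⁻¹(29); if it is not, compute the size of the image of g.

Since 47 is prime, the nonzero elements of ℤ_{47} form a cyclic group of order 46.
As gcd(35, 46) = 1, raising to the 35th power is a bijection on this group: if a^35 ≡ b^35 then (ab^{−1})^35 = 1, and the only element of order dividing gcd(35, 46) = 1 is 1, so a = b.
With g(0) = 0 this makes g injective on all of ℤ_{47}, hence bijective (finite equal-size domain and codomain). In particular g is injective.
Since g is injective, we find the preimage of 29. The inverse of x ↦ x^35 on (ℤ_{47})^× is x ↦ x^25, because 35·25 = 875 = 19·46 + 1 ≡ 1 (mod 46) and x^{46} = 1 for x ≠ 0 (Fermat). So g⁻¹(29) = 29^25 mod 47.
Repeated squaring mod 47: 29^1 ≡ 29, 29^2 ≡ 29² = 841 ≡ 42, 29^4 ≡ 42² = 1764 ≡ 25, 29^8 ≡ 25² = 625 ≡ 14, 29^16 ≡ 14² = 196 ≡ 8. Since 25 = 16 + 8 + 1, 29^25 ≡ 8·14·29: 8·14 = 112 ≡ 18, then 18·29 = 522 ≡ 5. So 29^25 ≡ 5 (mod 47).
Hence g⁻¹(29) = 5.

5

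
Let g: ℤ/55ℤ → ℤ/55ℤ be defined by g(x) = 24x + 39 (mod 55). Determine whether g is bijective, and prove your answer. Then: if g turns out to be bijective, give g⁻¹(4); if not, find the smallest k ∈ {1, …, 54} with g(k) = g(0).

By definition, g is injective if g(s) = g(t) implies s = t.
Suppose g(s) = g(t) in ℤ/55ℤ. Then 24s + 39 ≡ 24t + 39 (mod 55), therefore 24(s − t) ≡ 0 (mod 55).
Since gcd(24, 55) = 1, 24 is invertible modulo 55, so s − t ≡ 0 (mod 55), i.e. s = t.
We now compute 24⁻¹ mod 55 explicitly. Euclid's algorithm: 55 = 2·24 + 7, 24 = 3·7 + 3, 7 = 2·3 + 1; back-substituting gives 1 = 39·24 − 17·55, so 24⁻¹ ≡ 39 (mod 55).
Then y ↦ 39(y − 39) is a two-sided inverse to g, so every y ∈ ℤ/55ℤ has a preimage.
Therefore g is bijective.
Since g is bijective, we find g⁻¹(4): we need 24x ≡ 4 − 39 ≡ 20 (mod 55). Using 24⁻¹ = 39: x ≡ 39·20 = 780 = 14·55 + 10, so x = 10.
Check: g(10) = 24·10 + 39 = 279 = 5·55 + 4 ≡ 4 (mod 55).

10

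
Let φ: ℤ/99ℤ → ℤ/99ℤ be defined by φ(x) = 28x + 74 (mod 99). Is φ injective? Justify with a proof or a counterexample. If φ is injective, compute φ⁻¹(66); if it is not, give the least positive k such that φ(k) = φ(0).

Recall that injectivity means: for all u, v in the domain, φ(u) = φ(v) implies u = v.
If φ(u) = φ(v), then 28u ≡ 28v (mod 99). Because gcd(28, 99) = 1, we may cancel 28 to get u ≡ v (mod 99).
So φ is injective.
We now compute 28⁻¹ mod 99 explicitly. Euclid's algorithm: 99 = 3·28 + 15, 28 = 1·15 + 13, 15 = 1·13 + 2, 13 = 6·2 + 1; back-substituting gives 1 = 46·28 − 13·99, so 28⁻¹ ≡ 46 (mod 99).
Since φ is injective, we compute φ⁻¹(66): solve 28x + 74 ≡ 66 (mod 99), i.e. 28x ≡ 91 (mod 99).
Multiplying by 28⁻¹ = 46 gives x ≡ 46·91 = 4186 = 42·99 + 28 ≡ 28 (mod 99).
Check: φ(28) = 28·28 + 74 = 858 = 8·99 + 66 ≡ 66 (mod 99).

28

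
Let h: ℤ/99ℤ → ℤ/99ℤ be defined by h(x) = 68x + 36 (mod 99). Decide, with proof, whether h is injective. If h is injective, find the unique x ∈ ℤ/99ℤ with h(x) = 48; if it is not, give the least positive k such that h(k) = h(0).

6

Recall that injectivity means: for all u, v in the domain, h(u) = h(v) implies u = v.
Suppose h(u) = h(v) in ℤ/99ℤ. Then 68u + 36 ≡ 68v + 36 (mod 99), hence 68(u − v) ≡ 0 (mod 99).
Since gcd(68, 99) = 1, 68 is invertible modulo 99, hence u − v ≡ 0 (mod 99), i.e. u = v.
Therefore h is injective.
We now compute 68⁻¹ mod 99 explicitly. Euclid's algorithm: 99 = 1·68 + 31, 68 = 2·31 + 6, 31 = 5·6 + 1; back-substituting gives 1 = 83·68 − 57·99, so 68⁻¹ ≡ 83 (mod 99).
Since h is injective, we find h⁻¹(48): we need 68x ≡ 48 − 36 ≡ 12 (mod 99). Using 68⁻¹ = 83: x ≡ 83·12 = 996 = 10·99 + 6, so x = 6.
Check: h(6) = 68·6 + 36 = 444 = 4·99 + 48 ≡ 48 (mod 99).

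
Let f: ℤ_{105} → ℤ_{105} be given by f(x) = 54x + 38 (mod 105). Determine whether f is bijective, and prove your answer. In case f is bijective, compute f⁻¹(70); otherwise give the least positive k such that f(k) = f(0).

35

We have gcd(54, 105) = 3 > 1. Taking s = 0 and t = 35: f(0) = 38 and f(35) = 54·35 + 38 = 1928 ≡ 38 (mod 105).
So f(0) = f(35) while 0 ≠ 35, thus f is not injective, hence not bijective.
Since f is not bijective, we find the least positive k with f(k) = f(0): this means 54k ≡ 0 (mod 105), i.e. 105 ∣ 54k. Since gcd(54, 105) = 3, dividing through by 3 this holds exactly when 35 ∣ 18k, and as gcd(18, 35) = 1, exactly when 35 ∣ k.
The smallest positive such k is 35.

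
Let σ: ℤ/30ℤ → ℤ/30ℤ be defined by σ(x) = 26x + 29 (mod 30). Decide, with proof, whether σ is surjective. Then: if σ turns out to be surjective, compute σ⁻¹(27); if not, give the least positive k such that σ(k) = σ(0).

Since gcd(26, 30) = 2, we have 26x ≡ 0 (mod 2) for all x, so σ(x) ≡ 1 (mod 2).
But 0 ≢ 1 (mod 2), so 0 ∈ ℤ/30ℤ has no preimage. Therefore σ is not surjective.
Since σ is not surjective, we find the least positive k with σ(k) = σ(0): this means 26k ≡ 0 (mod 30), i.e. 30 ∣ 26k. Since gcd(26, 30) = 2, dividing through by 2 this holds exactly when 15 ∣ 13k, and as gcd(13, 15) = 1, exactly when 15 ∣ k.
The smallest positive such k is 15.

15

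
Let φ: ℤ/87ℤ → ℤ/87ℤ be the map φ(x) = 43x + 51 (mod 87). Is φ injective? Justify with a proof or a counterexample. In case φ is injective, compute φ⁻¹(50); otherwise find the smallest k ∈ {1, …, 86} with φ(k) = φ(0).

If φ(a) = φ(b), then 43a ≡ 43b (mod 87). Because gcd(43, 87) = 1, we may cancel 43 to get a ≡ b (mod 87).
Thus φ is injective.
We now compute 43⁻¹ mod 87 explicitly. Euclid's algorithm: 87 = 2·43 + 1; back-substituting gives 1 = 85·43 − 42·87, so 43⁻¹ ≡ 85 (mod 87).
Since φ is injective, we compute φ⁻¹(50): solve 43x + 51 ≡ 50 (mod 87), i.e. 43x ≡ 86 (mod 87).
Multiplying by 43⁻¹ = 85 gives x ≡ 85·86 = 7310 = 84·87 + 2 ≡ 2 (mod 87).
Check: φ(2) = 43·2 + 51 = 137 = 1·87 + 50 ≡ 50 (mod 87).

2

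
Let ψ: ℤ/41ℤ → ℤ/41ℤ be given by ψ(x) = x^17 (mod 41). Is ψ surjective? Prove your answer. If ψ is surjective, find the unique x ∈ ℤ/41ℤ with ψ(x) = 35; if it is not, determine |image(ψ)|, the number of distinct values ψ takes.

Since 41 is prime, the nonzero elements of ℤ/41ℤ form a cyclic group of order 40.
As gcd(17, 40) = 1, raising to the 17th power is a bijection on this group: if s^17 ≡ t^17 then (st^{−1})^17 = 1, and the only element of order dividing gcd(17, 40) = 1 is 1, so s = t.
With ψ(0) = 0 this makes ψ injective on all of ℤ/41ℤ, hence bijective (finite equal-size domain and codomain). In particular ψ is surjective.
Since ψ is surjective, we find the preimage of 35. The inverse of x ↦ x^17 on (ℤ/41ℤ)^× is x ↦ x^33, because 17·33 = 561 = 14·40 + 1 ≡ 1 (mod 40) and x^{40} = 1 for x ≠ 0 (Fermat). So ψ⁻¹(35) = 35^33 mod 41.
Repeated squaring mod 41: 35^1 ≡ 35, 35^2 ≡ 35² = 1225 ≡ 36, 35^4 ≡ 36² = 1296 ≡ 25, 35^8 ≡ 25² = 625 ≡ 10, 35^16 ≡ 10² = 100 ≡ 18, 35^32 ≡ 18² = 324 ≡ 37. Since 33 = 32 + 1, 35^33 ≡ 37·35: 37·35 = 1295 ≡ 24. So 35^33 ≡ 24 (mod 41).
Hence ψ⁻¹(35) = 24.

24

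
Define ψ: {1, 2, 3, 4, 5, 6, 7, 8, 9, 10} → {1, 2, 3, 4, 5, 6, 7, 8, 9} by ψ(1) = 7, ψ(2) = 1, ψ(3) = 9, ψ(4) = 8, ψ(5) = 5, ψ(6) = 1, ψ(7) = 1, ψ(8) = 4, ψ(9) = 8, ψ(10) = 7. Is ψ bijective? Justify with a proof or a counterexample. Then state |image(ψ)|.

6

ψ(2) = 1 = ψ(6) with 2 ≠ 6, so ψ is not injective, hence not bijective.
The image of ψ is {1, 4, 5, 7, 8, 9}, which has 6 elements.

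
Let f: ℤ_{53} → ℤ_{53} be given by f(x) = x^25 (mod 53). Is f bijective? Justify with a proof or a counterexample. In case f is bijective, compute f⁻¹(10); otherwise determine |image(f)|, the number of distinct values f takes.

16

Since 53 is prime, the nonzero elements of ℤ_{53} form a cyclic group of order 52.
As gcd(25, 52) = 1, raising to the 25th power is a bijection on this group: if u^25 ≡ v^25 then (uv^{−1})^25 = 1, and the only element of order dividing gcd(25, 52) = 1 is 1, so u = v.
With f(0) = 0 this makes f injective on all of ℤ_{53}, hence bijective (finite equal-size domain and codomain). In particular f is bijective.
Since f is bijective, we find the preimage of 10. The inverse of x ↦ x^25 on (ℤ_{53})^× is x ↦ x^25, because 25·25 = 625 = 12·52 + 1 ≡ 1 (mod 52) and x^{52} = 1 for x ≠ 0 (Fermat). So f⁻¹(10) = 10^25 mod 53.
Repeated squaring mod 53: 10^1 ≡ 10, 10^2 ≡ 10² = 100 ≡ 47, 10^4 ≡ 47² = 2209 ≡ 36, 10^8 ≡ 36² = 1296 ≡ 24, 10^16 ≡ 24² = 576 ≡ 46. Since 25 = 16 + 8 + 1, 10^25 ≡ 46·24·10: 46·24 = 1104 ≡ 44, then 44·10 = 440 ≡ 16. So 10^25 ≡ 16 (mod 53).
Hence f⁻¹(10) = 16.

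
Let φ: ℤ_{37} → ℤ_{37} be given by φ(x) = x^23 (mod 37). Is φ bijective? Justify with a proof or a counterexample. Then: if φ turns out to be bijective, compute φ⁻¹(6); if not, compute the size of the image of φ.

Since 37 is prime, the nonzero elements of ℤ_{37} form a cyclic group of order 36.
As gcd(23, 36) = 1, raising to the 23rd power is a bijection on this group: if a^23 ≡ b^23 then (ab^{−1})^23 = 1, and the only element of order dividing gcd(23, 36) = 1 is 1, so a = b.
With φ(0) = 0 this makes φ injective on all of ℤ_{37}, hence bijective (finite equal-size domain and codomain). In particular φ is bijective.
Since φ is bijective, we find the preimage of 6. The inverse of x ↦ x^23 on (ℤ_{37})^× is x ↦ x^11, because 23·11 = 253 = 7·36 + 1 ≡ 1 (mod 36) and x^{36} = 1 for x ≠ 0 (Fermat). So φ⁻¹(6) = 6^11 mod 37.
Repeated squaring mod 37: 6^1 ≡ 6, 6^2 ≡ 6² = 36, 6^4 ≡ 36² = 1296 ≡ 1, 6^8 ≡ 1² = 1. Since 11 = 8 + 2 + 1, 6^11 ≡ 1·36·6: 1·36 = 36, then 36·6 = 216 ≡ 31. So 6^11 ≡ 31 (mod 37).
Hence φ⁻¹(6) = 31.

31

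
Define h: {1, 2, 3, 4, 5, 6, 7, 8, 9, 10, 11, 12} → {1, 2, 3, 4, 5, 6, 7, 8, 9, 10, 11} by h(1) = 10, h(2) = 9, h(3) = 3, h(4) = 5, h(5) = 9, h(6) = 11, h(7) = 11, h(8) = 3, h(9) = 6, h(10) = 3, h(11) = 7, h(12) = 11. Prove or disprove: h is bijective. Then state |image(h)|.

7

h(2) = 9 = h(5) with 2 ≠ 5, so h is not injective, hence not bijective.
The image of h is {3, 5, 6, 7, 9, 10, 11}, which has 7 elements.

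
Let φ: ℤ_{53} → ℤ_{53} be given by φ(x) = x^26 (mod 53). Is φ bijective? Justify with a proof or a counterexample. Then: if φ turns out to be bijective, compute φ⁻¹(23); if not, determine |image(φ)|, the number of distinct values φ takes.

3

φ(2): Repeated squaring mod 53: 2^1 ≡ 2, 2^2 ≡ 2² = 4, 2^4 ≡ 4² = 16, 2^8 ≡ 16² = 256 ≡ 44, 2^16 ≡ 44² = 1936 ≡ 28. Since 26 = 16 + 8 + 2, 2^26 ≡ 28·44·4: 28·44 = 1232 ≡ 13, then 13·4 = 52. So 2^26 ≡ 52 (mod 53).
φ(3): Repeated squaring mod 53: 3^1 ≡ 3, 3^2 ≡ 3² = 9, 3^4 ≡ 9² = 81 ≡ 28, 3^8 ≡ 28² = 784 ≡ 42, 3^16 ≡ 42² = 1764 ≡ 15. Since 26 = 16 + 8 + 2, 3^26 ≡ 15·42·9: 15·42 = 630 ≡ 47, then 47·9 = 423 ≡ 52. So 3^26 ≡ 52 (mod 53).
So φ(2) = φ(3) = 52 while 2 ≠ 3, therefore φ is not injective, hence not bijective.
Since φ is not bijective, we determine |image(φ)|. Computing x^26 mod 53 for each x (by repeated squaring, reducing mod 53 at every step), the values φ(0), φ(1), …, φ(52) are: 0, 1, 52, 52, 1, 52, 1, 1, 52, 1, 1, 1, 52, 1, 52, 1, 1, 1, 52, 52, 52, 52, 52, 52, 1, 1, 52, 52, 1, 1, 52, 52, 52, 52, 52, 52, 1, 1, 1, 52, 1, 52, 1, 1, 1, 52, 1, 1, 52, 1, 52, 52, 1.
The distinct values are {0, 1, 52}; there are 3 of them.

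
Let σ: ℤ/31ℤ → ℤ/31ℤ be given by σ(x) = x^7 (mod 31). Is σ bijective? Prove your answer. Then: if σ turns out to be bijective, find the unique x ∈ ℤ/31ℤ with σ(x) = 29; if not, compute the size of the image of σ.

23

Since 31 is prime, the nonzero elements of ℤ/31ℤ form a cyclic group of order 30.
As gcd(7, 30) = 1, raising to the 7th power is a bijection on this group: if x_1^7 ≡ x_2^7 then (x_1x_2^{−1})^7 = 1, and the only element of order dividing gcd(7, 30) = 1 is 1, so x_1 = x_2.
With σ(0) = 0 this makes σ injective on all of ℤ/31ℤ, hence bijective (finite equal-size domain and codomain). In particular σ is bijective.
Since σ is bijective, we find the preimage of 29. The inverse of x ↦ x^7 on (ℤ/31ℤ)^× is x ↦ x^13, because 7·13 = 91 = 3·30 + 1 ≡ 1 (mod 30) and x^{30} = 1 for x ≠ 0 (Fermat). So σ⁻¹(29) = 29^13 mod 31.
Repeated squaring mod 31: 29^1 ≡ 29, 29^2 ≡ 29² = 841 ≡ 4, 29^4 ≡ 4² = 16, 29^8 ≡ 16² = 256 ≡ 8. Since 13 = 8 + 4 + 1, 29^13 ≡ 8·16·29: 8·16 = 128 ≡ 4, then 4·29 = 116 ≡ 23. So 29^13 ≡ 23 (mod 31).
Hence σ⁻¹(29) = 23.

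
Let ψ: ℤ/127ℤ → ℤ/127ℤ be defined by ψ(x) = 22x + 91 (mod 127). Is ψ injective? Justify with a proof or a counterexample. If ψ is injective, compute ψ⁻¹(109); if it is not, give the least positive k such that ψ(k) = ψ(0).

47

If ψ(x_1) = ψ(x_2), then 22x_1 ≡ 22x_2 (mod 127). Because gcd(22, 127) = 1, we may cancel 22 to get x_1 ≡ x_2 (mod 127).
So ψ is injective.
We now compute 22⁻¹ mod 127 explicitly. Euclid's algorithm: 127 = 5·22 + 17, 22 = 1·17 + 5, 17 = 3·5 + 2, 5 = 2·2 + 1; back-substituting gives 1 = 52·22 − 9·127, so 22⁻¹ ≡ 52 (mod 127).
Since ψ is injective, we compute ψ⁻¹(109): solve 22x + 91 ≡ 109 (mod 127), i.e. 22x ≡ 18 (mod 127).
Multiplying by 22⁻¹ = 52 gives x ≡ 52·18 = 936 = 7·127 + 47 ≡ 47 (mod 127).
Check: ψ(47) = 22·47 + 91 = 1125 = 8·127 + 109 ≡ 109 (mod 127).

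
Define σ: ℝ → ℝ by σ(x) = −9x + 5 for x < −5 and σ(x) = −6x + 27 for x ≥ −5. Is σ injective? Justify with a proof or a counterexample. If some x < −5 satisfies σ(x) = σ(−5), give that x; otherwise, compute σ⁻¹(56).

Both pieces are strictly decreasing (slopes −9 and −6), so each is injective on its own interval.
The left piece maps (−∞, −5) onto (50, ∞); the right piece maps [−5, ∞) onto (−∞, 57].
These images overlap. In particular σ(−5) = 57 (right piece), and solving −9x + 5 = 57 on the left piece gives x = −52/9 < −5.
So σ(−52/9) = σ(−5) with −52/9 ≠ −5, and σ is not injective. This x = −52/9 is the requested value below −5.

-52/9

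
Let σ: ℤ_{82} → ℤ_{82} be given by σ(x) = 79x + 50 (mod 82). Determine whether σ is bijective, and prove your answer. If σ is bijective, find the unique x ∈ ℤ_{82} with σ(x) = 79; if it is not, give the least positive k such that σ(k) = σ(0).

45

Recall: injectivity means: for all u, v in the domain, σ(u) = σ(v) implies u = v.
Suppose σ(u) = σ(v) in ℤ_{82}. Then 79u + 50 ≡ 79v + 50 (mod 82), therefore 79(u − v) ≡ 0 (mod 82).
Since gcd(79, 82) = 1, 79 is invertible modulo 82, therefore u − v ≡ 0 (mod 82), i.e. u = v.
We now compute 79⁻¹ mod 82 explicitly. Euclid's algorithm: 82 = 1·79 + 3, 79 = 26·3 + 1; back-substituting gives 1 = 27·79 − 26·82, so 79⁻¹ ≡ 27 (mod 82).
Then y ↦ 27(y − 50) is a two-sided inverse to σ, so every y ∈ ℤ_{82} has a preimage.
Thus σ is bijective.
Since σ is bijective, we compute σ⁻¹(79): solve 79x + 50 ≡ 79 (mod 82), i.e. 79x ≡ 29 (mod 82).
Multiplying by 79⁻¹ = 27 gives x ≡ 27·29 = 783 = 9·82 + 45 ≡ 45 (mod 82).
Check: σ(45) = 79·45 + 50 = 3605 = 43·82 + 79 ≡ 79 (mod 82).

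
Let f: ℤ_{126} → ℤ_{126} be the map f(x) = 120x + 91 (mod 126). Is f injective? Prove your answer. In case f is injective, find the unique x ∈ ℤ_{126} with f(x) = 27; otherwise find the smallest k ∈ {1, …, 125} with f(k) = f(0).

21

We have gcd(120, 126) = 6 > 1. Taking x_1 = 0 and x_2 = 21: f(0) = 91 and f(21) = 120·21 + 91 = 2611 ≡ 91 (mod 126).
So f(0) = f(21) while 0 ≠ 21, thus f is not injective.
Since f is not injective, we find the least positive k with f(k) = f(0): this means 120k ≡ 0 (mod 126), i.e. 126 ∣ 120k. Since gcd(120, 126) = 6, dividing through by 6 this holds exactly when 21 ∣ 20k, and as gcd(20, 21) = 1, exactly when 21 ∣ k.
The smallest positive such k is 21.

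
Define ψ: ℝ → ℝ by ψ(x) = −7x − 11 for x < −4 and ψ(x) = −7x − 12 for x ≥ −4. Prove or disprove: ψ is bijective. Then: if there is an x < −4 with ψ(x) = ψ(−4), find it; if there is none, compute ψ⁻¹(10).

-22/7

Both pieces are strictly decreasing (slopes −7 and −7), so each is injective on its own interval.
The left piece maps (−∞, −4) onto (17, ∞); the right piece maps [−4, ∞) onto (−∞, 16].
The images leave a gap (17 has no preimage), so ψ is not surjective, hence not bijective.
Because the two images are disjoint, no x < −4 has ψ(x) = ψ(−4), so we compute ψ⁻¹(10): 10 lies in (−∞, 16], so solve −7x − 12 = 10: x = (10 + 12)/(−7) = −22/7.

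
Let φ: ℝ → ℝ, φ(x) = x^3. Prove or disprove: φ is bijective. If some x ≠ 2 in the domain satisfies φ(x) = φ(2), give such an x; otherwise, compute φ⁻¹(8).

On ℝ, x ↦ x^3 is strictly increasing (injective) and for any y ∈ ℝ the 3rd root y^{1/3} lies in ℝ (surjective). So φ is bijective.
Since x ↦ x^3 is strictly increasing on ℝ, it is injective there, so no x ≠ 2 in the domain has φ(x) = φ(2). We therefore compute φ⁻¹(8) = 8^{1/3} = 2 (indeed 2^3 = 8).

2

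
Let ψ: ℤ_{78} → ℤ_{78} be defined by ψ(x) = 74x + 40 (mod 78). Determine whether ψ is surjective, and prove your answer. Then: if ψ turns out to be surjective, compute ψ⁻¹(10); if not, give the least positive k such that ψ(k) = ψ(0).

Since gcd(74, 78) = 2, we have 74x ≡ 0 (mod 2) for all x, so ψ(x) ≡ 0 (mod 2).
But 1 ≢ 0 (mod 2), so 1 ∈ ℤ_{78} has no preimage. So ψ is not surjective.
Since ψ is not surjective, we find the least positive k with ψ(k) = ψ(0): this means 74k ≡ 0 (mod 78), i.e. 78 ∣ 74k. Since gcd(74, 78) = 2, dividing through by 2 this holds exactly when 39 ∣ 37k, and as gcd(37, 39) = 1, exactly when 39 ∣ k.
The smallest positive such k is 39.

39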